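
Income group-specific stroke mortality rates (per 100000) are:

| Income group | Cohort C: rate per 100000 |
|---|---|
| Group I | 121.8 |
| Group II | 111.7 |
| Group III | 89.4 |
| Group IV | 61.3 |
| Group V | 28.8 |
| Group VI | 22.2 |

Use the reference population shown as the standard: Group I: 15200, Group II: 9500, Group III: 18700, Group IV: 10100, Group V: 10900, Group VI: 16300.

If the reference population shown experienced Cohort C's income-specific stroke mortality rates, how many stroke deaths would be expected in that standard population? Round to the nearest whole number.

Expected stroke deaths = Σ (standard pop × income-specific rate ÷ 100000)
= 15200×121.8/100000 + 9500×111.7/100000 + 18700×89.4/100000 + 10100×61.3/100000 + 10900×28.8/100000 + 16300×22.2/100000
= 18.51 + 10.61 + 16.72 + 6.19 + 3.14 + 3.62 = 58.79.

59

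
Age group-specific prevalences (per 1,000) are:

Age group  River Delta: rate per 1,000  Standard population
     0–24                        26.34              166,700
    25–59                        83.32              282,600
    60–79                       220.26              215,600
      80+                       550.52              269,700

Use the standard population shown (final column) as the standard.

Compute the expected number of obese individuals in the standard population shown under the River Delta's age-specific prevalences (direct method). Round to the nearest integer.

Expected obese individuals = Σ (standard pop × age-specific rate ÷ 1,000)
= 166,700×26.34/1,000 + 282,600×83.32/1,000 + 215,600×220.26/1,000 + 269,700×550.52/1,000
= 4390.88 + 23546.23 + 47488.06 + 148475.24 = 223900.41.

223900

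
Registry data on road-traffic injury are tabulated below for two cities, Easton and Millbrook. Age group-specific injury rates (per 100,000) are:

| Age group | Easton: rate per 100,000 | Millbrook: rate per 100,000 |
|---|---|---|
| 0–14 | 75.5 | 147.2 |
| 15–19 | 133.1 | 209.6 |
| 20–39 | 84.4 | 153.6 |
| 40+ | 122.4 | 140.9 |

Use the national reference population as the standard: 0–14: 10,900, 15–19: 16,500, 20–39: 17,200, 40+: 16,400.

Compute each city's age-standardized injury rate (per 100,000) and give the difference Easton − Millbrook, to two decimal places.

-57.99

Standard total = 61,000; weights = 0.1787, 0.2705, 0.2820, 0.2689.
Easton: 0.1787×75.5 + 0.2705×133.1 + 0.2820×84.4 + 0.2689×122.4 = 106.1990 per 100,000.
Millbrook: 0.1787×147.2 + 0.2705×209.6 + 0.2820×153.6 + 0.2689×140.9 = 164.1895 per 100,000.
Difference = 106.1990 − 164.1895 = -57.9905.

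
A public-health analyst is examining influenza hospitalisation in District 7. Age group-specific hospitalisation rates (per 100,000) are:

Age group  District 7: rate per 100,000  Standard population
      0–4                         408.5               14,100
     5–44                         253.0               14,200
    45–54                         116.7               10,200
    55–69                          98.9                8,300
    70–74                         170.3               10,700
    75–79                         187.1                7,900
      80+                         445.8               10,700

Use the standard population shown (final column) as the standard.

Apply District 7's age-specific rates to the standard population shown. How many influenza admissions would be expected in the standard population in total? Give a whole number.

194

Expected influenza admissions = Σ (standard pop × age-specific rate ÷ 100,000)
= 14,100×408.5/100,000 + 14,200×253.0/100,000 + 10,200×116.7/100,000 + 8,300×98.9/100,000 + 10,700×170.3/100,000 + 7,900×187.1/100,000 + 10,700×445.8/100,000
= 57.60 + 35.93 + 11.90 + 8.21 + 18.22 + 14.78 + 47.70 = 194.34.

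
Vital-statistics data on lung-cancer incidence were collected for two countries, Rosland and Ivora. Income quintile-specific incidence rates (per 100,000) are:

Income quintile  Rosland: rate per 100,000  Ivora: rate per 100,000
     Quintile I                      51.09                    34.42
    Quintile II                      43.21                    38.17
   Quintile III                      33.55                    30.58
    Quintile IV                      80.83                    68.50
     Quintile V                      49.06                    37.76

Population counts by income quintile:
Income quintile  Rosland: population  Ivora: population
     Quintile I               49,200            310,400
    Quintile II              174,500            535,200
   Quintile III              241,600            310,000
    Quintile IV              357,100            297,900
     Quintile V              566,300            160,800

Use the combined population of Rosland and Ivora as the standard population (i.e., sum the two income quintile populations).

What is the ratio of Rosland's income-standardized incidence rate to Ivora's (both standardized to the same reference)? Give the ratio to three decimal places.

Combined standard total = 3,003,000; weights = 0.1197, 0.2363, 0.1837, 0.2181, 0.2421.
Rosland: 0.1197×51.09 + 0.2363×43.21 + 0.1837×33.55 + 0.2181×80.83 + 0.2421×49.06 = 52.0012 per 100,000.
Ivora: 0.1197×34.42 + 0.2363×38.17 + 0.1837×30.58 + 0.2181×68.50 + 0.2421×37.76 = 42.8430 per 100,000.
Ratio = 52.0012 ÷ 42.8430 = 1.21376.

1.214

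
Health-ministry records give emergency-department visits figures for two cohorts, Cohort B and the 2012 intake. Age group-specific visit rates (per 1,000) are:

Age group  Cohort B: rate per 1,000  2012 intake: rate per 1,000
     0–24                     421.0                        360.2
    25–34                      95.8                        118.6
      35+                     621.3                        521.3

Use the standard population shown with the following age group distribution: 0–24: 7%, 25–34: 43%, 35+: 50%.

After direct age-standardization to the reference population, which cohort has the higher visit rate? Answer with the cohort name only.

Standard weights: 0.07, 0.43, 0.50.
Cohort B: 0.0700×421.0 + 0.4300×95.8 + 0.5000×621.3 = 381.3140 per 1,000.
The 2012 intake: 0.0700×360.2 + 0.4300×118.6 + 0.5000×521.3 = 336.8620 per 1,000.

Cohort B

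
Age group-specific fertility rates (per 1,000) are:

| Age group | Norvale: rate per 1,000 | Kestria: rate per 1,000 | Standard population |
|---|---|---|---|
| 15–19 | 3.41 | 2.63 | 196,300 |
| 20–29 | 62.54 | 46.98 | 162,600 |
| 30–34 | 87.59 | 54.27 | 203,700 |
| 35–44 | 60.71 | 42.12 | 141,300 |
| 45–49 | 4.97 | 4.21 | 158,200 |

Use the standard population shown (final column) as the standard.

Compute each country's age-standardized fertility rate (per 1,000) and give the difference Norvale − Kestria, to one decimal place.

14.2

Standard total = 862,100; weights = 0.2277, 0.1886, 0.2363, 0.1639, 0.1835.
Norvale: 0.2277×3.41 + 0.1886×62.54 + 0.2363×87.59 + 0.1639×60.71 + 0.1835×4.97 = 44.1307 per 1,000.
Kestria: 0.2277×2.63 + 0.1886×46.98 + 0.2363×54.27 + 0.1639×42.12 + 0.1835×4.21 = 29.9589 per 1,000.
Difference = 44.1307 − 29.9589 = 14.1717.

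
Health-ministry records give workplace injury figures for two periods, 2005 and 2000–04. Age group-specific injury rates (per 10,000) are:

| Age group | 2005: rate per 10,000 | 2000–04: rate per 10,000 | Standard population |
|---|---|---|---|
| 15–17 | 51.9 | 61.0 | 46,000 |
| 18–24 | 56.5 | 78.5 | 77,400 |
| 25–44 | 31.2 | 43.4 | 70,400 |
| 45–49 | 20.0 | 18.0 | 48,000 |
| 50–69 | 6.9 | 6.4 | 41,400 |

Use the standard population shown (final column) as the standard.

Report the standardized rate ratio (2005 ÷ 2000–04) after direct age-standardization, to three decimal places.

Standard total = 283,200; weights = 0.1624, 0.2733, 0.2486, 0.1695, 0.1462.
2005: 0.1624×51.9 + 0.2733×56.5 + 0.2486×31.2 + 0.1695×20.0 + 0.1462×6.9 = 36.0263 per 10,000.
2000–04: 0.1624×61.0 + 0.2733×78.5 + 0.2486×43.4 + 0.1695×18.0 + 0.1462×6.4 = 46.1378 per 10,000.
Ratio = 36.0263 ÷ 46.1378 = 0.78084.

0.781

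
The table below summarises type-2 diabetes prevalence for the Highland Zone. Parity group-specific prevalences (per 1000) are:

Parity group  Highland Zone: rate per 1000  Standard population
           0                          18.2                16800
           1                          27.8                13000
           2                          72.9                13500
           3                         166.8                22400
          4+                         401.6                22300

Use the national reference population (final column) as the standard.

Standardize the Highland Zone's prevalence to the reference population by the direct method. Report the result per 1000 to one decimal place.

Standard total = 88000; weights = 0.1909, 0.1477, 0.1534, 0.2545, 0.2534.
Standardized rate: 0.1909×18.2 + 0.1477×27.8 + 0.1534×72.9 + 0.2545×166.8 + 0.2534×401.6 = 162.9922 per 1000.

163.0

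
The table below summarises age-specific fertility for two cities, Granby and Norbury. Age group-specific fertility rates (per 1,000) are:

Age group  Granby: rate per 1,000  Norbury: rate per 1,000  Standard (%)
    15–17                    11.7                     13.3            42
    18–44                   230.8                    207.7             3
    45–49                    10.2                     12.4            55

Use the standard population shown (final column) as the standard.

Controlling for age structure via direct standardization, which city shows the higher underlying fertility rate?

Standard weights: 0.42, 0.03, 0.55.
Granby: 0.4200×11.7 + 0.0300×230.8 + 0.5500×10.2 = 17.4480 per 1,000.
Norbury: 0.4200×13.3 + 0.0300×207.7 + 0.5500×12.4 = 18.6370 per 1,000.

Norbury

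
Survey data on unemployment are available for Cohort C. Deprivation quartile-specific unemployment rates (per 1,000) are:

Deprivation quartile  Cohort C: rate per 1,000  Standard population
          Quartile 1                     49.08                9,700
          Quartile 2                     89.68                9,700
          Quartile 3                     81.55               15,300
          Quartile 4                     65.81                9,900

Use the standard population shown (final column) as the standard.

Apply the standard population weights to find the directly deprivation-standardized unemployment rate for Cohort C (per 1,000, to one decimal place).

Standard total = 44,600; weights = 0.2175, 0.2175, 0.3430, 0.2220.
Standardized rate: 0.2175×49.08 + 0.2175×89.68 + 0.3430×81.55 + 0.2220×65.81 = 72.7625 per 1,000.

72.8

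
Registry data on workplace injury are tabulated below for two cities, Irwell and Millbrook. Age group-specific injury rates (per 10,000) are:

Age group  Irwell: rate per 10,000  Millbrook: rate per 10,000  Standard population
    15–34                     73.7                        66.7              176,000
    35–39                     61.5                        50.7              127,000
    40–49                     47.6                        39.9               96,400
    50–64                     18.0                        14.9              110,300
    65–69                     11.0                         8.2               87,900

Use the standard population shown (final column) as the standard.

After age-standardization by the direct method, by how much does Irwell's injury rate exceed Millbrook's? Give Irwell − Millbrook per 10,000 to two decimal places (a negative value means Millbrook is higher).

Standard total = 597,600; weights = 0.2945, 0.2125, 0.1613, 0.1846, 0.1471.
Irwell: 0.2945×73.7 + 0.2125×61.5 + 0.1613×47.6 + 0.1846×18.0 + 0.1471×11.0 = 47.3940 per 10,000.
Millbrook: 0.2945×66.7 + 0.2125×50.7 + 0.1613×39.9 + 0.1846×14.9 + 0.1471×8.2 = 40.8111 per 10,000.
Difference = 47.3940 − 40.8111 = 6.5829.

6.58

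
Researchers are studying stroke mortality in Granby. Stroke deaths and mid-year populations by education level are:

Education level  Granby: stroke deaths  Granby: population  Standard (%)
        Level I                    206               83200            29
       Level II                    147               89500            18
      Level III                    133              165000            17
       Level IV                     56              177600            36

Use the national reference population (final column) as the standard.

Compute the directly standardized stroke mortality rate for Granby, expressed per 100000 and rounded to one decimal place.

Education-specific rates per 100000 for Granby: 247.60, 164.25, 80.61, 31.53.
Standard weights: 0.29, 0.18, 0.17, 0.36.
Standardized rate: 0.2900×247.60 + 0.1800×164.25 + 0.1700×80.61 + 0.3600×31.53 = 126.4215 per 100000.

126.4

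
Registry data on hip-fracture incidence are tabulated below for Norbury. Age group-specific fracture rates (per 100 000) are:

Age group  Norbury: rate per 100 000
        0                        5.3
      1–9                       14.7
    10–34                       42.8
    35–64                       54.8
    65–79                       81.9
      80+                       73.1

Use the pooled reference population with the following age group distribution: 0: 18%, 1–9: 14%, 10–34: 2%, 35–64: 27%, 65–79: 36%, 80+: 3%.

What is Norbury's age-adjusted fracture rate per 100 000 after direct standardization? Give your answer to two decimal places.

Standard weights: 0.18, 0.14, 0.02, 0.27, 0.36, 0.03.
Standardized rate: 0.1800×5.3 + 0.1400×14.7 + 0.0200×42.8 + 0.2700×54.8 + 0.3600×81.9 + 0.0300×73.1 = 50.3410 per 100 000.

50.34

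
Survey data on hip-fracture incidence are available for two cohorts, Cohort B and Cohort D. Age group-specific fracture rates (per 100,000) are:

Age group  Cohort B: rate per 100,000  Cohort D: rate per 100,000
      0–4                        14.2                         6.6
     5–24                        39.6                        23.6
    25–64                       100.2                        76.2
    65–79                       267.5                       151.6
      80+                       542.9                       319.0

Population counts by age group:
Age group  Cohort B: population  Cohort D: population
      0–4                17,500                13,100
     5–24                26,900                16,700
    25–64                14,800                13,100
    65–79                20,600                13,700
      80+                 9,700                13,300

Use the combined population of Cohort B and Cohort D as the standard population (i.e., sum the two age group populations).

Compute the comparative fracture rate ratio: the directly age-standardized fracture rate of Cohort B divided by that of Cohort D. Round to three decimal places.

Combined standard total = 159,400; weights = 0.1920, 0.2735, 0.1750, 0.2152, 0.1443.
Cohort B: 0.1920×14.2 + 0.2735×39.6 + 0.1750×100.2 + 0.2152×267.5 + 0.1443×542.9 = 166.9925 per 100,000.
Cohort D: 0.1920×6.6 + 0.2735×23.6 + 0.1750×76.2 + 0.2152×151.6 + 0.1443×319.0 = 99.7100 per 100,000.
Ratio = 166.9925 ÷ 99.7100 = 1.67478.

1.675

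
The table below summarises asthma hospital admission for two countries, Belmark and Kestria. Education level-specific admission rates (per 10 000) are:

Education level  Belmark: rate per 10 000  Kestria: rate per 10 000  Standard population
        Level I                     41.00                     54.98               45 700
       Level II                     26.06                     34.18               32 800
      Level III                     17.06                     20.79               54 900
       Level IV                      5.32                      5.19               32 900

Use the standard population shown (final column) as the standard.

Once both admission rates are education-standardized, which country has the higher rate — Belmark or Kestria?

Kestria

Standard total = 166 300; weights = 0.2748, 0.1972, 0.3301, 0.1978.
Belmark: 0.2748×41.00 + 0.1972×26.06 + 0.3301×17.06 + 0.1978×5.32 = 23.0913 per 10 000.
Kestria: 0.2748×54.98 + 0.1972×34.18 + 0.3301×20.79 + 0.1978×5.19 = 29.7403 per 10 000.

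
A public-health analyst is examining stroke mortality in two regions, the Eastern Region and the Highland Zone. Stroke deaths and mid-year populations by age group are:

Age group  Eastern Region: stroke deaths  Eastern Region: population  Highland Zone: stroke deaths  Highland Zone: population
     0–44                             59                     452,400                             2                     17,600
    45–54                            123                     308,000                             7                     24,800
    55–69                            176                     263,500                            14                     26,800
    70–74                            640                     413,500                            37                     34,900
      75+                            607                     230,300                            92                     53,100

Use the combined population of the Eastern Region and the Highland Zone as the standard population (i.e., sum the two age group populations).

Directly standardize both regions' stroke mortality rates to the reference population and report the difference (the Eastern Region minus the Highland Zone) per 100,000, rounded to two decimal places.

Age-specific rates per 100,000 for the Eastern Region: 13.04, 39.94, 66.79, 154.78, 263.57.
For the Highland Zone: 11.36, 28.23, 52.24, 106.02, 173.26.
Combined standard total = 1,824,900; weights = 0.2575, 0.1824, 0.1591, 0.2457, 0.1553.
The Eastern Region: 0.2575×13.04 + 0.1824×39.94 + 0.1591×66.79 + 0.2457×154.78 + 0.1553×263.57 = 100.2286 per 100,000.
The Highland Zone: 0.2575×11.36 + 0.1824×28.23 + 0.1591×52.24 + 0.2457×106.02 + 0.1553×173.26 = 69.3401 per 100,000.
Difference = 100.2286 − 69.3401 = 30.8885.

30.89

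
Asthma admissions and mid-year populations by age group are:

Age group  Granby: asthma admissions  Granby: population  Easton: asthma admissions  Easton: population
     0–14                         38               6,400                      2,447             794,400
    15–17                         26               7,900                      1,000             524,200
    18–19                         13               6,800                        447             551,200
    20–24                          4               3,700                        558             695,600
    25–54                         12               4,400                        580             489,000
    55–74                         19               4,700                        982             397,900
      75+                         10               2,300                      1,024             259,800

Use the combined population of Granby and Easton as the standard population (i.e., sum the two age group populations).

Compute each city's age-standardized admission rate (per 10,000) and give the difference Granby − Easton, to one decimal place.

14.2

Age-specific rates per 10,000 for Granby: 59.38, 32.91, 19.12, 10.81, 27.27, 40.43, 43.48.
For Easton: 30.80, 19.08, 8.11, 8.02, 11.86, 24.68, 39.41.
Combined standard total = 3,748,300; weights = 0.2136, 0.1420, 0.1489, 0.1866, 0.1316, 0.1074, 0.0699.
Granby: 0.2136×59.38 + 0.1420×32.91 + 0.1489×19.12 + 0.1866×10.81 + 0.1316×27.27 + 0.1074×40.43 + 0.0699×43.48 = 33.1923 per 10,000.
Easton: 0.2136×30.80 + 0.1420×19.08 + 0.1489×8.11 + 0.1866×8.02 + 0.1316×11.86 + 0.1074×24.68 + 0.0699×39.41 = 18.9610 per 10,000.
Difference = 33.1923 − 18.9610 = 14.2313.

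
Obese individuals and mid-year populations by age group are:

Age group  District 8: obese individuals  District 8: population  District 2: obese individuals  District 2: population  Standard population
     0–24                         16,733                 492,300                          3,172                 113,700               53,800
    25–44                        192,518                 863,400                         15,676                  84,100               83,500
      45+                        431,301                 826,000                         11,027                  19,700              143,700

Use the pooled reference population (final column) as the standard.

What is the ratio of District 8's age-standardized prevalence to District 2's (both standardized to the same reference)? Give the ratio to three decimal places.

Age-specific rates per 1,000 for District 8: 33.989, 222.977, 522.156.
For District 2: 27.898, 186.397, 559.746.
Standard total = 281,000; weights = 0.1915, 0.2972, 0.5114.
District 8: 0.1915×33.989 + 0.2972×222.977 + 0.5114×522.156 = 339.7901 per 1,000.
District 2: 0.1915×27.898 + 0.2972×186.397 + 0.5114×559.746 = 346.9772 per 1,000.
Ratio = 339.7901 ÷ 346.9772 = 0.97929.

0.979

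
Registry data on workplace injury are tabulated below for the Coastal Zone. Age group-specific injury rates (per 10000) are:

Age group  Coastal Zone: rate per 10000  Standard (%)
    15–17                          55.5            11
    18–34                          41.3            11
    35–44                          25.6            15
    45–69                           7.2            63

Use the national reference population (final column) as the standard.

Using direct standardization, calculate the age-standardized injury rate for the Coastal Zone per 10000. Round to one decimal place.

19.0

Standard weights: 0.11, 0.11, 0.15, 0.63.
Standardized rate: 0.1100×55.5 + 0.1100×41.3 + 0.1500×25.6 + 0.6300×7.2 = 19.0240 per 10000.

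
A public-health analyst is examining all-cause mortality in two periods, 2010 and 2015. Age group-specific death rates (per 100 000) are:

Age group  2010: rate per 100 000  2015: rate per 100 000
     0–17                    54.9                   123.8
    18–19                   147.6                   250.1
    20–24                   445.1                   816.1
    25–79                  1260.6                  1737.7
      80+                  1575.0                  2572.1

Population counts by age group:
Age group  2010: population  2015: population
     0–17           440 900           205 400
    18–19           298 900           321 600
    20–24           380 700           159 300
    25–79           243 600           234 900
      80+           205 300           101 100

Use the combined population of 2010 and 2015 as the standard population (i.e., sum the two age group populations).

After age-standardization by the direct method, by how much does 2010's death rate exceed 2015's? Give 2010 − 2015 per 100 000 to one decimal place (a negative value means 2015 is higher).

Combined standard total = 2 591 700; weights = 0.2494, 0.2394, 0.2084, 0.1846, 0.1182.
2010: 0.2494×54.9 + 0.2394×147.6 + 0.2084×445.1 + 0.1846×1260.6 + 0.1182×1575.0 = 560.7126 per 100 000.
2015: 0.2494×123.8 + 0.2394×250.1 + 0.2084×816.1 + 0.1846×1737.7 + 0.1182×2572.1 = 885.7020 per 100 000.
Difference = 560.7126 − 885.7020 = -324.9894.

-325.0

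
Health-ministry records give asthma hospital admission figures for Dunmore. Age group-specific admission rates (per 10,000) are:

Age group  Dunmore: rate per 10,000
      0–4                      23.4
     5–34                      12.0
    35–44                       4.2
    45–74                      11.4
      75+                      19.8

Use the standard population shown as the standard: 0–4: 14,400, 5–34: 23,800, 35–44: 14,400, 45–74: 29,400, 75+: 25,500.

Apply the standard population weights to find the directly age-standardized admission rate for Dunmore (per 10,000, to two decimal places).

14.17

Standard total = 107,500; weights = 0.1340, 0.2214, 0.1340, 0.2735, 0.2372.
Standardized rate: 0.1340×23.4 + 0.2214×12.0 + 0.1340×4.2 + 0.2735×11.4 + 0.2372×19.8 = 14.1684 per 10,000.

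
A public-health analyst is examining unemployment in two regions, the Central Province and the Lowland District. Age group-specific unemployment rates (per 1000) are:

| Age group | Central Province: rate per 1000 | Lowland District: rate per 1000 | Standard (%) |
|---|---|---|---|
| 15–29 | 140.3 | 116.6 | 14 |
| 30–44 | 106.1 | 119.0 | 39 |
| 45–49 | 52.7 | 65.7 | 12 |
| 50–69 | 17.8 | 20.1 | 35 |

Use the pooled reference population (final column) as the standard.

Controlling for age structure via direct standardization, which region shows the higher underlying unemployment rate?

Lowland District

Standard weights: 0.14, 0.39, 0.12, 0.35.
The Central Province: 0.1400×140.3 + 0.3900×106.1 + 0.1200×52.7 + 0.3500×17.8 = 73.5750 per 1000.
The Lowland District: 0.1400×116.6 + 0.3900×119.0 + 0.1200×65.7 + 0.3500×20.1 = 77.6530 per 1000.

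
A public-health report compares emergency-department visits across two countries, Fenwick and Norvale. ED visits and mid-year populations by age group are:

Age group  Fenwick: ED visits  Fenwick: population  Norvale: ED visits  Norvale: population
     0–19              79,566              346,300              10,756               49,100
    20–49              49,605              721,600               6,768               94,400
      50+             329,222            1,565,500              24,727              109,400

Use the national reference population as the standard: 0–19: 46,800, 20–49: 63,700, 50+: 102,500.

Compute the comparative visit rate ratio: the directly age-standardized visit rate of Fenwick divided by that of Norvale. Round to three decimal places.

Age-specific rates per 1,000 for Fenwick: 229.760, 68.743, 210.298.
For Norvale: 219.063, 71.695, 226.024.
Standard total = 213,000; weights = 0.2197, 0.2991, 0.4812.
Fenwick: 0.2197×229.760 + 0.2991×68.743 + 0.4812×210.298 = 172.2408 per 1,000.
Norvale: 0.2197×219.063 + 0.2991×71.695 + 0.4812×226.024 = 178.3406 per 1,000.
Ratio = 172.2408 ÷ 178.3406 = 0.96580.

0.966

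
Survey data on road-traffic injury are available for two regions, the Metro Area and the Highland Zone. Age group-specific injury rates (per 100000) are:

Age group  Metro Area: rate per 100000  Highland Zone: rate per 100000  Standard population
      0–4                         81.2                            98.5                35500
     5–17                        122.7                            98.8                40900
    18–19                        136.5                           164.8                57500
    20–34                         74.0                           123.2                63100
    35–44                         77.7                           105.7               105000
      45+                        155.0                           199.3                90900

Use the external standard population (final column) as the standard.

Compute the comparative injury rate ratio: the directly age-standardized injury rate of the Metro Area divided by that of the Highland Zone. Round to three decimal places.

0.790

Standard total = 392900; weights = 0.0904, 0.1041, 0.1463, 0.1606, 0.2672, 0.2314.
The Metro Area: 0.0904×81.2 + 0.1041×122.7 + 0.1463×136.5 + 0.1606×74.0 + 0.2672×77.7 + 0.2314×155.0 = 108.5955 per 100000.
The Highland Zone: 0.0904×98.5 + 0.1041×98.8 + 0.1463×164.8 + 0.1606×123.2 + 0.2672×105.7 + 0.2314×199.3 = 137.4458 per 100000.
Ratio = 108.5955 ÷ 137.4458 = 0.79010.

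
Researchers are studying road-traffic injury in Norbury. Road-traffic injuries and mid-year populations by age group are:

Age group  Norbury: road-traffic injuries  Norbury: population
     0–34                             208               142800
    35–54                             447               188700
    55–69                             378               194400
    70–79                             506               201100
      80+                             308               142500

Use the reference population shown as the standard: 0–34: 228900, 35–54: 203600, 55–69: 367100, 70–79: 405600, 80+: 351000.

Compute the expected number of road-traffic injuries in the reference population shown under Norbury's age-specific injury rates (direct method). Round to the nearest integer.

3309

Age-specific rates per 100000 for Norbury: 145.66, 236.88, 194.44, 251.62, 216.14.
Expected road-traffic injuries = Σ (standard pop × age-specific rate ÷ 100000)
= 228900×145.66/100000 + 203600×236.88/100000 + 367100×194.44/100000 + 405600×251.62/100000 + 351000×216.14/100000
= 333.41 + 482.30 + 713.81 + 1020.55 + 758.65 = 3308.72.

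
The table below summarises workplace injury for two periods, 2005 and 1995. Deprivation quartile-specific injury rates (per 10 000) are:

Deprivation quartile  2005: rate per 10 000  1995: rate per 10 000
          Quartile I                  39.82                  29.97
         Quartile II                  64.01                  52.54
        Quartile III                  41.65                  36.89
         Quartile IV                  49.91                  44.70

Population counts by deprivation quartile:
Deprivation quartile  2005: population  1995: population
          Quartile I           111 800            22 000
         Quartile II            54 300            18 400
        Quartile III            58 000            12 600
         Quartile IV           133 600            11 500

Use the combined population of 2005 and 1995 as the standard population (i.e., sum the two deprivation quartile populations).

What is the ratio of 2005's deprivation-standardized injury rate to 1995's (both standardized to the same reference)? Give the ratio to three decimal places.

1.192

Combined standard total = 422 200; weights = 0.3169, 0.1722, 0.1672, 0.3437.
2005: 0.3169×39.82 + 0.1722×64.01 + 0.1672×41.65 + 0.3437×49.91 = 47.7591 per 10 000.
1995: 0.3169×29.97 + 0.1722×52.54 + 0.1672×36.89 + 0.3437×44.70 = 40.0759 per 10 000.
Ratio = 47.7591 ÷ 40.0759 = 1.19171.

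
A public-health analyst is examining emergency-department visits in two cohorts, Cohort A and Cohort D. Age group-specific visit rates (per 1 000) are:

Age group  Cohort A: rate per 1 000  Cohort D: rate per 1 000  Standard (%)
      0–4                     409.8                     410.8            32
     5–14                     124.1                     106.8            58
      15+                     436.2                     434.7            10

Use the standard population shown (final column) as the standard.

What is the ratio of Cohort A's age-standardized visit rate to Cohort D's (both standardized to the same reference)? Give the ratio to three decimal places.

1.042

Standard weights: 0.32, 0.58, 0.10.
Cohort A: 0.3200×409.8 + 0.5800×124.1 + 0.1000×436.2 = 246.7340 per 1 000.
Cohort D: 0.3200×410.8 + 0.5800×106.8 + 0.1000×434.7 = 236.8700 per 1 000.
Ratio = 246.7340 ÷ 236.8700 = 1.04164.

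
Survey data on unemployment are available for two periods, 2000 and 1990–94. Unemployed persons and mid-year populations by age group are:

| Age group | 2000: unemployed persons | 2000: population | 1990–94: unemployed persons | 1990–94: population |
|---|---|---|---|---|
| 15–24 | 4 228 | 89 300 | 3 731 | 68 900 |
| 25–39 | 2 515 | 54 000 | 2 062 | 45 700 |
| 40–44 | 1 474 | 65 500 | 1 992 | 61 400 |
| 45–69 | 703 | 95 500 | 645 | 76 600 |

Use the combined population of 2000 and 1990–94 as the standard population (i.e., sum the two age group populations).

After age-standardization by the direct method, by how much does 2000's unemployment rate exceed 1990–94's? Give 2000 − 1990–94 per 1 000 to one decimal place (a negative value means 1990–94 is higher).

Age-specific rates per 1 000 for 2000: 47.346, 46.574, 22.504, 7.361.
For 1990–94: 54.151, 45.120, 32.443, 8.420.
Combined standard total = 556 900; weights = 0.2841, 0.1790, 0.2279, 0.3090.
2000: 0.2841×47.346 + 0.1790×46.574 + 0.2279×22.504 + 0.3090×7.361 = 29.1905 per 1 000.
1990–94: 0.2841×54.151 + 0.1790×45.120 + 0.2279×32.443 + 0.3090×8.420 = 33.4554 per 1 000.
Difference = 29.1905 − 33.4554 = -4.2650.

-4.3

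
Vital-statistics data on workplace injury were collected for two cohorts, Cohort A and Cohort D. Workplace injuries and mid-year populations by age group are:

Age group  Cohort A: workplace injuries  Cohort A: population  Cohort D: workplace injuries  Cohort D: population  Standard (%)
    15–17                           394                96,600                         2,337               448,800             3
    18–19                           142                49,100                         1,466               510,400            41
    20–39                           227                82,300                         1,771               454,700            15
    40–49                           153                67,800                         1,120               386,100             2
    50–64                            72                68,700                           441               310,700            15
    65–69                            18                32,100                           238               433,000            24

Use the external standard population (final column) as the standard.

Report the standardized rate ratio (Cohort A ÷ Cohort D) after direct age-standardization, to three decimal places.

0.887

Age-specific rates per 10,000 for Cohort A: 40.79, 28.92, 27.58, 22.57, 10.48, 5.61.
For Cohort D: 52.07, 28.72, 38.95, 29.01, 14.19, 5.50.
Standard weights: 0.03, 0.41, 0.15, 0.02, 0.15, 0.24.
Cohort A: 0.0300×40.79 + 0.4100×28.92 + 0.1500×27.58 + 0.0200×22.57 + 0.1500×10.48 + 0.2400×5.61 = 20.5875 per 10,000.
Cohort D: 0.0300×52.07 + 0.4100×28.72 + 0.1500×38.95 + 0.0200×29.01 + 0.1500×14.19 + 0.2400×5.50 = 23.2091 per 10,000.
Ratio = 20.5875 ÷ 23.2091 = 0.88704.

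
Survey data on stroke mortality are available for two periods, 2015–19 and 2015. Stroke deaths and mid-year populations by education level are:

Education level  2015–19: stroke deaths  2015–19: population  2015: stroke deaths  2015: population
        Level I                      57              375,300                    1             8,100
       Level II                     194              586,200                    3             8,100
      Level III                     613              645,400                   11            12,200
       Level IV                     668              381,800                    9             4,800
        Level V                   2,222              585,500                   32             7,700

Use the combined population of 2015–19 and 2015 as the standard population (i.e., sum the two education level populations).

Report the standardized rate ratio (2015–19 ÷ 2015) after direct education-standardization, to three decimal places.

Education-specific rates per 100,000 for 2015–19: 15.19, 33.09, 94.98, 174.96, 379.50.
For 2015: 12.35, 37.04, 90.16, 187.50, 415.58.
Combined standard total = 2,615,100; weights = 0.1466, 0.2273, 0.2515, 0.1478, 0.2268.
2015–19: 0.1466×15.19 + 0.2273×33.09 + 0.2515×94.98 + 0.1478×174.96 + 0.2268×379.50 = 145.5821 per 100,000.
2015: 0.1466×12.35 + 0.2273×37.04 + 0.2515×90.16 + 0.1478×187.50 + 0.2268×415.58 = 154.8883 per 100,000.
Ratio = 145.5821 ÷ 154.8883 = 0.93992.

0.940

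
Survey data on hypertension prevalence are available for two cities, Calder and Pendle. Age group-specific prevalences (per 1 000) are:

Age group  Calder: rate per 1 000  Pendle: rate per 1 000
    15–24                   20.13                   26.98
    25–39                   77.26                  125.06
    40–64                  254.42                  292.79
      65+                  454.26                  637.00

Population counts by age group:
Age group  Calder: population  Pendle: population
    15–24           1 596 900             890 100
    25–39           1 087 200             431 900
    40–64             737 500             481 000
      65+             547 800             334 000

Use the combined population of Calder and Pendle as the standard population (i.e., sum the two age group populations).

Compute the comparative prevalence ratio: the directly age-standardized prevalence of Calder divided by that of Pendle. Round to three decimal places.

0.747

Combined standard total = 6 106 400; weights = 0.4073, 0.2488, 0.1995, 0.1444.
Calder: 0.4073×20.13 + 0.2488×77.26 + 0.1995×254.42 + 0.1444×454.26 = 143.7846 per 1 000.
Pendle: 0.4073×26.98 + 0.2488×125.06 + 0.1995×292.79 + 0.1444×637.00 = 192.5110 per 1 000.
Ratio = 143.7846 ÷ 192.5110 = 0.74689.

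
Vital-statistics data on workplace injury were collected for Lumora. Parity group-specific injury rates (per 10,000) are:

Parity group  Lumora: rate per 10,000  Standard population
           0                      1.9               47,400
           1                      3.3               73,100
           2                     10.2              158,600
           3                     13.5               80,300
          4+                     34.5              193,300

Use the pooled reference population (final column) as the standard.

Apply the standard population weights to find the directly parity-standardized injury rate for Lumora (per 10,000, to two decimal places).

17.55

Standard total = 552,700; weights = 0.0858, 0.1323, 0.2870, 0.1453, 0.3497.
Standardized rate: 0.0858×1.9 + 0.1323×3.3 + 0.2870×10.2 + 0.1453×13.5 + 0.3497×34.5 = 17.5537 per 10,000.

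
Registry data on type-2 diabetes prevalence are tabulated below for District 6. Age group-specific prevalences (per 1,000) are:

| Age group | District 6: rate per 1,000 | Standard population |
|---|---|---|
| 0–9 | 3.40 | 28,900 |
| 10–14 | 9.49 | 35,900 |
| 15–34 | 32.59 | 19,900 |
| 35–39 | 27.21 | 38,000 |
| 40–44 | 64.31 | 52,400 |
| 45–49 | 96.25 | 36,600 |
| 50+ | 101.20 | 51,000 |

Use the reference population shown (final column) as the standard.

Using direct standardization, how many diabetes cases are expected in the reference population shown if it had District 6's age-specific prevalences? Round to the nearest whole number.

Expected diabetes cases = Σ (standard pop × age-specific rate ÷ 1,000)
= 28,900×3.40/1,000 + 35,900×9.49/1,000 + 19,900×32.59/1,000 + 38,000×27.21/1,000 + 52,400×64.31/1,000 + 36,600×96.25/1,000 + 51,000×101.20/1,000
= 98.26 + 340.69 + 648.54 + 1033.98 + 3369.84 + 3522.75 + 5161.20 = 14175.27.

14175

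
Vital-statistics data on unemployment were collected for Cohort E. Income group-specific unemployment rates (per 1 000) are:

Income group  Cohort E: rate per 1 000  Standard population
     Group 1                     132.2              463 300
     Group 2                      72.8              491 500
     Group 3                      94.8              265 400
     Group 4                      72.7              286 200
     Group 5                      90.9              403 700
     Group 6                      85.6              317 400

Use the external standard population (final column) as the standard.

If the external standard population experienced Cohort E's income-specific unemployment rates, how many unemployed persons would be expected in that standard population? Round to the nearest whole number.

Expected unemployed persons = Σ (standard pop × income-specific rate ÷ 1 000)
= 463 300×132.2/1 000 + 491 500×72.8/1 000 + 265 400×94.8/1 000 + 286 200×72.7/1 000 + 403 700×90.9/1 000 + 317 400×85.6/1 000
= 61248.26 + 35781.20 + 25159.92 + 20806.74 + 36696.33 + 27169.44 = 206861.89.

206862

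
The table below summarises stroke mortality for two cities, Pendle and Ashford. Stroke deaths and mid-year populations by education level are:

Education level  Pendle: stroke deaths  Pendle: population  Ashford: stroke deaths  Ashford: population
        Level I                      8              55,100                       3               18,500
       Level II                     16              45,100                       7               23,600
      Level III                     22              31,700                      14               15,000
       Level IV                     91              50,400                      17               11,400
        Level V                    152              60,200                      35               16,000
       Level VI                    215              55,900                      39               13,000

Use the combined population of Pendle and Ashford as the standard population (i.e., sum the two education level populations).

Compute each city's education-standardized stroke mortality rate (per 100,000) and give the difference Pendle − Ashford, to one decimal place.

Education-specific rates per 100,000 for Pendle: 14.52, 35.48, 69.40, 180.56, 252.49, 384.62.
For Ashford: 16.22, 29.66, 93.33, 149.12, 218.75, 300.00.
Combined standard total = 395,900; weights = 0.1859, 0.1735, 0.1180, 0.1561, 0.1925, 0.1740.
Pendle: 0.1859×14.52 + 0.1735×35.48 + 0.1180×69.40 + 0.1561×180.56 + 0.1925×252.49 + 0.1740×384.62 = 160.7605 per 100,000.
Ashford: 0.1859×16.22 + 0.1735×29.66 + 0.1180×93.33 + 0.1561×149.12 + 0.1925×218.75 + 0.1740×300.00 = 136.7629 per 100,000.
Difference = 160.7605 − 136.7629 = 23.9976.

24.0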